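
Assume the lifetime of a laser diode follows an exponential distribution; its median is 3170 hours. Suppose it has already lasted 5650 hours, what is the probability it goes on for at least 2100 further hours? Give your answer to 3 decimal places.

0.632

For an exponential, median = ln(2)/λ, so λ = ln 2 / 3170 = 0.000218658 per hour.
The exponential is memoryless, so the remaining time is again Exp(λ): the condition X > 5650 is irrelevant.
P(X > 2100) = e^(−0.45918) ≈ 0.632.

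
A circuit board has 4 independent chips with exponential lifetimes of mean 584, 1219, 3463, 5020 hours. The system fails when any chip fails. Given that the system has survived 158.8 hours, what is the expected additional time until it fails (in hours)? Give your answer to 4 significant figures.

First-failure rate Σλ = 1/584 + 1/1219 + 1/3463 + 1/5020 = 0.00302064.
By memorylessness the expected residual is 1/Σλ = 331.055 hours, regardless of the 158.8 already elapsed.

331.1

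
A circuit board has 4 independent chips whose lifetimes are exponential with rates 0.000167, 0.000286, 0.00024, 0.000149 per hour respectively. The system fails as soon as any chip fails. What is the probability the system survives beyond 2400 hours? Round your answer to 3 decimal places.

The time to first failure is exponential with rate Σλ = 0.000167 + 0.000286 + 0.00024 + 0.000149 = 0.000842.
P(min > 2400) = e^(−0.000842·2400) = e^(−2.0208) ≈ 0.133.

0.133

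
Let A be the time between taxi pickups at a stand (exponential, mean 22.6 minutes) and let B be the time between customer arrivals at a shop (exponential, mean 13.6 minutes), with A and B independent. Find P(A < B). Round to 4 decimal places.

λ_1 = 1/22.6 = 0.0442478, λ_2 = 1/13.6 = 0.0735294.
For independent exponentials, P(A < B) = λ_1/(λ_1+λ_2) = 0.0442478/0.117777 ≈ 0.3757.

0.3757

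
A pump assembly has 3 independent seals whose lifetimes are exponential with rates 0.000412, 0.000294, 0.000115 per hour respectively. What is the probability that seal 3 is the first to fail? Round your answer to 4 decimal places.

The time to first failure is exponential with rate Σλ = 0.000412 + 0.000294 + 0.000115 = 0.000821.
P(seal 3 first) = λ_3/Σλ = 0.000115/0.000821 ≈ 0.1401.

0.1401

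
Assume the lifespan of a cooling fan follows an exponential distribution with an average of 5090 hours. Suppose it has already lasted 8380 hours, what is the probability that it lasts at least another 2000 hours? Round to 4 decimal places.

0.6751

The rate is λ = 1/5090 = 0.000196464 per hour.
The exponential is memoryless, so the remaining time is again Exp(λ): the condition X > 8380 is irrelevant.
P(X > 2000) = e^(−0.39293) ≈ 0.6751.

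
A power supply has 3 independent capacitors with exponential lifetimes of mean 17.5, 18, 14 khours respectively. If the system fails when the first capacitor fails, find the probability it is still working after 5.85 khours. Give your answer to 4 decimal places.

0.3406

The first failure time is exponential with rate Σλ_i = 1/17.5 + 1/18 + 1/14 = 0.184127 per khour.
P(min > 5.85) = e^(−0.184127·5.85) = e^(−1.0771) ≈ 0.3406.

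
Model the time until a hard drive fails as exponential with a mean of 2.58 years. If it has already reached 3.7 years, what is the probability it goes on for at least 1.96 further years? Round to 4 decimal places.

0.4678

The rate is λ = 1/2.58 = 0.387597 per year.
By the memoryless property, P(X > 3.7+1.96 | X > 3.7) = P(X > 1.96).
P(X > 1.96) = e^(−0.75969) ≈ 0.4678.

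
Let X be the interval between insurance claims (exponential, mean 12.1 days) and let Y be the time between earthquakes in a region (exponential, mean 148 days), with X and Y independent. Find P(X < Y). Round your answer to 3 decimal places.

0.924

λ_1 = 1/12.1 = 0.0826446, λ_2 = 1/148 = 0.00675676.
For independent exponentials, P(X < Y) = λ_1/(λ_1+λ_2) = 0.0826446/0.0894014 ≈ 0.924.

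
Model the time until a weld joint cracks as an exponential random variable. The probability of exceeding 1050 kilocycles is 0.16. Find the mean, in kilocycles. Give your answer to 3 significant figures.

573

e^(−λ·1050) = 0.16 ⇒ λ = −ln(0.16)/1050 = 0.00174532.
Mean = 1/λ = 572.962 kilocycles.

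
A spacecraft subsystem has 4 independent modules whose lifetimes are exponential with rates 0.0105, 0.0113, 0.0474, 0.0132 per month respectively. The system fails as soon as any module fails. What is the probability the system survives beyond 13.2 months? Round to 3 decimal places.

0.337

The time to first failure is exponential with rate Σλ = 0.0105 + 0.0113 + 0.0474 + 0.0132 = 0.0824.
P(min > 13.2) = e^(−0.0824·13.2) = e^(−1.0877) ≈ 0.337.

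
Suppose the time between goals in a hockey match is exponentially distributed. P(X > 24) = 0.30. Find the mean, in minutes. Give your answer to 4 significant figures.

19.93

e^(−λ·24) = 0.30 ⇒ λ = −ln(0.30)/24 = 0.0501655.
Mean = 1/λ = 19.934 minutes.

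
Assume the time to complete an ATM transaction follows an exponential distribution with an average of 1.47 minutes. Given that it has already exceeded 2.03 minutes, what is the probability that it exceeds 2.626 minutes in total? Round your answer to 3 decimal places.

0.667

The rate is λ = 1/1.47 = 0.680272 per minute.
P(X > s+t | X > s) = e^(−λ(s+t))/e^(−λs) = e^(−λt), independent of s = 2.03.
P(X > 0.596) = e^(−0.40544) ≈ 0.667.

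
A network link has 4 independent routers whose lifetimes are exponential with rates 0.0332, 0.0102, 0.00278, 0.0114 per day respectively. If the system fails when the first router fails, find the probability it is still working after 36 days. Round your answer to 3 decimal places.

The time to first failure is exponential with rate Σλ = 0.0332 + 0.0102 + 0.00278 + 0.0114 = 0.05758.
P(min > 36) = e^(−0.05758·36) = e^(−2.0729) ≈ 0.126.

0.126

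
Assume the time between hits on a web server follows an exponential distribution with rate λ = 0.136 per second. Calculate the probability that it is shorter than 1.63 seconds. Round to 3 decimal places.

P(X ≤ 1.63) = 1 − e^(−λ·1.63) = 1 − e^(−0.22168) ≈ 0.199.

0.199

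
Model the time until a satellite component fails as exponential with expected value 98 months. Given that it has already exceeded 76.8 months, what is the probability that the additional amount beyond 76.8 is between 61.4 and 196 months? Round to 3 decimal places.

0.399

The rate is λ = 1/98 = 0.0102041 per month.
Memoryless: the residual past 76.8 is again Exp(λ).
P(61.4 < residual < 196) = e^(−λ·61.4) − e^(−λ·196) = 0.53444 − 0.13534 ≈ 0.399.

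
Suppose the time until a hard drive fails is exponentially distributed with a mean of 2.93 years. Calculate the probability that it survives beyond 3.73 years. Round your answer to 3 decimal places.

The rate is λ = 1/2.93 = 0.341297 per year.
P(X > 3.73) = e^(−λ·3.73) = e^(−1.273) ≈ 0.280.

0.280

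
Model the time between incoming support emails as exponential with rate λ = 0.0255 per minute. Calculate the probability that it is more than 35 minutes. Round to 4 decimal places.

P(X > 35) = e^(−λ·35) = e^(−0.8925) ≈ 0.4096.

0.4096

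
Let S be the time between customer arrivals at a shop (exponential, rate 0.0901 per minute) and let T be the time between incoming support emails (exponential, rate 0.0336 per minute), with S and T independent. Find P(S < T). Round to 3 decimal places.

0.728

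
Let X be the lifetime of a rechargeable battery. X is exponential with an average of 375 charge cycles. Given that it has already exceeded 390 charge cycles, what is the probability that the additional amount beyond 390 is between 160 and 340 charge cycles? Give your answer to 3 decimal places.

0.249

The rate is λ = 1/375 = 0.00266667 per charge cycle.
Memoryless: the residual past 390 is again Exp(λ).
P(160 < residual < 340) = e^(−λ·160) − e^(−λ·340) = 0.65268 − 0.40387 ≈ 0.249.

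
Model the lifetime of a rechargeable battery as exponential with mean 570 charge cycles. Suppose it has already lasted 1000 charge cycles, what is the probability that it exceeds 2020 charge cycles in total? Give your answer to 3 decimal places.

The rate is λ = 1/570 = 0.00175439 per charge cycle.
The exponential is memoryless, so the remaining time is again Exp(λ): the condition X > 1000 is irrelevant.
P(X > 1020) = e^(−1.7895) ≈ 0.167.

0.167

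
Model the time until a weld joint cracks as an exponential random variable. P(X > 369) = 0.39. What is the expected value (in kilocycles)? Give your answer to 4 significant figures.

e^(−λ·369) = 0.39 ⇒ λ = −ln(0.39)/369 = 0.00255178.
Mean = 1/λ = 391.883 kilocycles.

391.9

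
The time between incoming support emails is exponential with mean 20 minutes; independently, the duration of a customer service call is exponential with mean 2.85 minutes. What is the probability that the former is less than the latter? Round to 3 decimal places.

0.125

λ_1 = 1/20 = 0.05, λ_2 = 1/2.85 = 0.350877.
For independent exponentials, P(the former < the latter) = λ_1/(λ_1+λ_2) = 0.05/0.400877 ≈ 0.125.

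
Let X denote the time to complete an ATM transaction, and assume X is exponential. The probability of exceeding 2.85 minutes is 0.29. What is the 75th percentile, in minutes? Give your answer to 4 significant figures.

e^(−λ·2.85) = 0.29 ⇒ λ = −ln(0.29)/2.85 = 0.434342.
75th percentile: 1 − e^(−λt) = 0.75, t = −ln(0.25)/λ = 3.19171 minutes.

3.192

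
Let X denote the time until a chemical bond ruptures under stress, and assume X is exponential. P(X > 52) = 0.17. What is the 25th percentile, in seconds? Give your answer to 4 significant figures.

e^(−λ·52) = 0.17 ⇒ λ = −ln(0.17)/52 = 0.0340761.
25th percentile: 1 − e^(−λt) = 0.25, t = −ln(0.75)/λ = 8.44234 seconds.

8.442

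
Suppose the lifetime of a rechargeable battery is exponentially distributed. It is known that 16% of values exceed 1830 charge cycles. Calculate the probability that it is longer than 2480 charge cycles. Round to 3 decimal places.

0.083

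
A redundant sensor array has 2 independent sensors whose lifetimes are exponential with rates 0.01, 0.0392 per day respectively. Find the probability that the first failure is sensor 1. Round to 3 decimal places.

0.203

The time to first failure is exponential with rate Σλ = 0.01 + 0.0392 = 0.0492.
P(sensor 1 first) = λ_1/Σλ = 0.01/0.0492 ≈ 0.203.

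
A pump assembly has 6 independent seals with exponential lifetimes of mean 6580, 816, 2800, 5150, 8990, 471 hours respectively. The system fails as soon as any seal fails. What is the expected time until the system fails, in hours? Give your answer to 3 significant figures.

240

The first failure time is exponential with rate Σλ_i = 1/6580 + 1/816 + 1/2800 + 1/5150 + 1/8990 + 1/471 = 0.00416316 per hour.
E[min] = 1/Σλ = 1/0.00416316 = 240.202 hours.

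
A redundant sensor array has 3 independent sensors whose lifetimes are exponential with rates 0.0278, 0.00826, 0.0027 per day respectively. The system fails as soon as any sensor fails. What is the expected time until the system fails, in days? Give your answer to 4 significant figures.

The time to first failure is exponential with rate Σλ = 0.0278 + 0.00826 + 0.0027 = 0.03876.
E[min] = 1/Σλ = 1/0.03876 = 25.7998 days.

25.80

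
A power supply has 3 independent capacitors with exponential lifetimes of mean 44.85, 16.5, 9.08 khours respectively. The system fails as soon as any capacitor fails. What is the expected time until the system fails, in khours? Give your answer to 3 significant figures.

The first failure time is exponential with rate Σλ_i = 1/44.85 + 1/16.5 + 1/9.08 = 0.193035 per khour.
E[min] = 1/Σλ = 1/0.193035 = 5.18041 khours.

5.18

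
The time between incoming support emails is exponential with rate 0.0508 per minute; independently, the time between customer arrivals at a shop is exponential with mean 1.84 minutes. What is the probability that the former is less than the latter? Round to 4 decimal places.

0.0855

λ_1 = 0.0508, λ_2 = 1/1.84 = 0.543478.
For independent exponentials, P(the former < the latter) = λ_1/(λ_1+λ_2) = 0.0508/0.594278 ≈ 0.0855.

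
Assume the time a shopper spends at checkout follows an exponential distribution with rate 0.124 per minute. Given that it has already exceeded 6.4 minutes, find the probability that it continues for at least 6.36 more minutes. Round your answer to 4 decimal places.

0.4545

The exponential is memoryless, so the remaining time is again Exp(λ): the condition X > 6.4 is irrelevant.
P(X > 6.36) = e^(−0.78864) ≈ 0.4545.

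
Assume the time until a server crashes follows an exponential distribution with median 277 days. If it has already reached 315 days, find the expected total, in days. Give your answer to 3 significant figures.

715

For an exponential, median = ln(2)/λ, so λ = ln 2 / 277 = 0.00250234 per day.
By memorylessness, E[X | X > 315] = 315 + 1/λ = 315 + 399.627 = 714.627 days.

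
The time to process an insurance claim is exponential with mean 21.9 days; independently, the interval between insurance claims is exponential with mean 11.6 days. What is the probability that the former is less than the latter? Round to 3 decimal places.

0.346

λ_1 = 1/21.9 = 0.0456621, λ_2 = 1/11.6 = 0.0862069.
For independent exponentials, P(the former < the latter) = λ_1/(λ_1+λ_2) = 0.0456621/0.131869 ≈ 0.346.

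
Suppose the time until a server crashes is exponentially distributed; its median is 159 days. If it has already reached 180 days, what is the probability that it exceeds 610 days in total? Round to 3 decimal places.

0.153

For an exponential, median = ln(2)/λ, so λ = ln 2 / 159 = 0.00435942 per day.
P(X > s+t | X > s) = e^(−λ(s+t))/e^(−λs) = e^(−λt), independent of s = 180.
P(X > 430) = e^(−1.8745) ≈ 0.153.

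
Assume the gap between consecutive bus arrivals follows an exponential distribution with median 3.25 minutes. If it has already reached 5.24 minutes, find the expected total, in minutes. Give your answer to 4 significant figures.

For an exponential, median = ln(2)/λ, so λ = ln 2 / 3.25 = 0.213276 per minute.
By memorylessness, E[X | X > 5.24] = 5.24 + 1/λ = 5.24 + 4.68876 = 9.92876 minutes.

9.929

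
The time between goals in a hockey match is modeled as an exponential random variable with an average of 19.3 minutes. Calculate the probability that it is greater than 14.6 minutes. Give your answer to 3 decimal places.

The rate is λ = 1/19.3 = 0.0518135 per minute.
P(X > 14.6) = e^(−λ·14.6) = e^(−0.75648) ≈ 0.469.

0.469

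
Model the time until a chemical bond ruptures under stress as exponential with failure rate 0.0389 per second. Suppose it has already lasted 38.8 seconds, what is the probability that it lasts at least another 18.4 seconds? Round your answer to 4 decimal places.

0.4888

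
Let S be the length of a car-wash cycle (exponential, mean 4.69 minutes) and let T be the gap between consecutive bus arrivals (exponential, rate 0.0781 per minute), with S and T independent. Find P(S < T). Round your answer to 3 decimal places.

0.732

λ_1 = 1/4.69 = 0.21322, λ_2 = 0.0781.
For independent exponentials, P(S < T) = λ_1/(λ_1+λ_2) = 0.21322/0.29132 ≈ 0.732.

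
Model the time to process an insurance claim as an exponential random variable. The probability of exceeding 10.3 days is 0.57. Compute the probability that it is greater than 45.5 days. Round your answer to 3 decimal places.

0.083

e^(−λ·10.3) = 0.57 ⇒ λ = −ln(0.57)/10.3 = 0.0545747.
P(X > 45.5) = e^(−0.0545747·45.5) = e^(−2.4831) ≈ 0.083.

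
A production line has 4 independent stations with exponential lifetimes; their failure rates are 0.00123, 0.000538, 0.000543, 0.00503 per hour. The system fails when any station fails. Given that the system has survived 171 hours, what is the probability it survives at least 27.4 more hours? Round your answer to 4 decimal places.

0.8178

Time to first failure ~ Exp(Σλ) with Σλ = 0.007341.
By memorylessness, P(T > 171+27.4 | T > 171) = P(T > 27.4) = e^(−0.007341·27.4) ≈ 0.8178.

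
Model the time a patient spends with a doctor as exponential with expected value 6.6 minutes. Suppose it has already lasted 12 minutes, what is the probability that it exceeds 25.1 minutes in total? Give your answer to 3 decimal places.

The rate is λ = 1/6.6 = 0.151515 per minute.
P(X > s+t | X > s) = e^(−λ(s+t))/e^(−λs) = e^(−λt), independent of s = 12.
P(X > 13.1) = e^(−1.9848) ≈ 0.137.

0.137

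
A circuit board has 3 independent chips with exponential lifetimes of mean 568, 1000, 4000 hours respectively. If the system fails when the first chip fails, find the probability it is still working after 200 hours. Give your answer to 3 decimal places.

0.548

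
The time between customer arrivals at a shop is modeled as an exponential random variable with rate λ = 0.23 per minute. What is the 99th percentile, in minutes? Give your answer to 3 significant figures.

Set 1 − e^(−λt) = 0.99, so t = −ln(0.01)/λ = 4.6052/0.23 ≈ 20.0225 minutes.

20.0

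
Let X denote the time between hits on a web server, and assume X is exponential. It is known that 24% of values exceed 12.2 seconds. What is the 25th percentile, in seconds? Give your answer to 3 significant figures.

e^(−λ·12.2) = 0.24 ⇒ λ = −ln(0.24)/12.2 = 0.116977.
25th percentile: 1 − e^(−λt) = 0.25, t = −ln(0.75)/λ = 2.45931 seconds.

2.46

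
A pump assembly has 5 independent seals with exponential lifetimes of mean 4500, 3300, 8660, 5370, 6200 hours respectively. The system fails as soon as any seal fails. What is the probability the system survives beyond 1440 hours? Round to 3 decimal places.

The first failure time is exponential with rate Σλ_i = 1/4500 + 1/3300 + 1/8660 + 1/5370 + 1/6200 = 0.000988236 per hour.
P(min > 1440) = e^(−0.000988236·1440) = e^(−1.4231) ≈ 0.241.

0.241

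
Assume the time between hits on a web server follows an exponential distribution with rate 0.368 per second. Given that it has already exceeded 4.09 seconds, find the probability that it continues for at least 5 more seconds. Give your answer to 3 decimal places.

By the memoryless property, P(X > 4.09+5 | X > 4.09) = P(X > 5).
P(X > 5) = e^(−1.84) ≈ 0.159.

0.159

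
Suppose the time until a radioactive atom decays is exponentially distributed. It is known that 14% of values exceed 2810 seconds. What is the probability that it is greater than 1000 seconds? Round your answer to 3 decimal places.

0.497

e^(−λ·2810) = 0.14 ⇒ λ = −ln(0.14)/2810 = 0.000699684.
P(X > 1000) = e^(−0.000699684·1000) = e^(−0.69968) ≈ 0.497.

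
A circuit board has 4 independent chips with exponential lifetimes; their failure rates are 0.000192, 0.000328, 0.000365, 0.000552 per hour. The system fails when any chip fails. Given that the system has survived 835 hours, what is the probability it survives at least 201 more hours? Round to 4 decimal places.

0.7491

Time to first failure ~ Exp(Σλ) with Σλ = 0.001437.
By memorylessness, P(T > 835+201 | T > 835) = P(T > 201) = e^(−0.001437·201) ≈ 0.7491.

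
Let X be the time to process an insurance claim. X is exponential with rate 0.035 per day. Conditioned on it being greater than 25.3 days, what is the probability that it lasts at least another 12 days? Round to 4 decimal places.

0.6570

P(X > s+t | X > s) = e^(−λ(s+t))/e^(−λs) = e^(−λt), independent of s = 25.3.
P(X > 12) = e^(−0.42) ≈ 0.6570.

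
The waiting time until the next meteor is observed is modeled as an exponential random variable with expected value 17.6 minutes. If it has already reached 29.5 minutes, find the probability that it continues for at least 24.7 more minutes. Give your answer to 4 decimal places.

0.2458

The rate is λ = 1/17.6 = 0.0568182 per minute.
P(X > s+t | X > s) = e^(−λ(s+t))/e^(−λs) = e^(−λt), independent of s = 29.5.
P(X > 24.7) = e^(−1.4034) ≈ 0.2458.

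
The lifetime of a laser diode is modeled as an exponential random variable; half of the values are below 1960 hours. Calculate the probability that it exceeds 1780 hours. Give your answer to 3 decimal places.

For an exponential, median = ln(2)/λ, so λ = ln 2 / 1960 = 0.000353647 per hour.
P(X > 1780) = e^(−λ·1780) = e^(−0.62949) ≈ 0.533.

0.533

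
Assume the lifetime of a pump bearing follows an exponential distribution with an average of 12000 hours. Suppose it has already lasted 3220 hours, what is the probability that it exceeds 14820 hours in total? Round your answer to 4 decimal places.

The rate is λ = 1/12000 = 0.0000833333 per hour.
P(X > s+t | X > s) = e^(−λ(s+t))/e^(−λs) = e^(−λt), independent of s = 3220.
P(X > 11600) = e^(−0.96667) ≈ 0.3803.

0.3803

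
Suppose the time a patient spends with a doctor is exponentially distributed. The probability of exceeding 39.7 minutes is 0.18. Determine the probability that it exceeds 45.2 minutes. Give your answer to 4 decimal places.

0.1419

e^(−λ·39.7) = 0.18 ⇒ λ = −ln(0.18)/39.7 = 0.0431939.
P(X > 45.2) = e^(−0.0431939·45.2) = e^(−1.9524) ≈ 0.1419.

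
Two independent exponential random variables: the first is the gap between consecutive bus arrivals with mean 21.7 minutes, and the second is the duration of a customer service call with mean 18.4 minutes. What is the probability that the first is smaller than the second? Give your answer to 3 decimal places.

λ_1 = 1/21.7 = 0.0460829, λ_2 = 1/18.4 = 0.0543478.
For independent exponentials, P(the first < the second) = λ_1/(λ_1+λ_2) = 0.0460829/0.100431 ≈ 0.459.

0.459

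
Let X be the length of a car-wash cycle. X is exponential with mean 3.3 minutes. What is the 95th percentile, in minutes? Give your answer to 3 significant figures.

The rate is λ = 1/3.3 = 0.30303 per minute.
Set 1 − e^(−λt) = 0.95, so t = −ln(0.05)/λ = 2.9957/0.30303 ≈ 9.88592 minutes.

9.89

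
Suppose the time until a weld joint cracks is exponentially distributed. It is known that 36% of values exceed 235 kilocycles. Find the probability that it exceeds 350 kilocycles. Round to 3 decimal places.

0.218

e^(−λ·235) = 0.36 ⇒ λ = −ln(0.36)/235 = 0.00434745.
P(X > 350) = e^(−0.00434745·350) = e^(−1.5216) ≈ 0.218.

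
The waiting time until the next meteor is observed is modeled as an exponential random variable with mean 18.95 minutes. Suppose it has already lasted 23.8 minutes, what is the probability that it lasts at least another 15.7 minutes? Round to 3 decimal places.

The rate is λ = 1/18.95 = 0.0527704 per minute.
P(X > s+t | X > s) = e^(−λ(s+t))/e^(−λs) = e^(−λt), independent of s = 23.8.
P(X > 15.7) = e^(−0.8285) ≈ 0.437.

0.437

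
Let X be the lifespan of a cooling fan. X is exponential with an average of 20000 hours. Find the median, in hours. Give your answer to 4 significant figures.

The rate is λ = 1/20000 = 0.00005 per hour.
Set 1 − e^(−λt) = 0.5, so t = −ln(0.5)/λ = 0.69315/0.00005 ≈ 13862.9 hours.

13860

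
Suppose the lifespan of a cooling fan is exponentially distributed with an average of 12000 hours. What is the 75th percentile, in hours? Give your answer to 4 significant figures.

The rate is λ = 1/12000 = 0.0000833333 per hour.
Set 1 − e^(−λt) = 0.75, so t = −ln(0.25)/λ = 1.3863/0.0000833333 ≈ 16635.5 hours.

16640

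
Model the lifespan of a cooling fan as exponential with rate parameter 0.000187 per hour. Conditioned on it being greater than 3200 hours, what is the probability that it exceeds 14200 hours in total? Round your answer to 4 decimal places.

By the memoryless property, P(X > 3200+11000 | X > 3200) = P(X > 11000).
P(X > 11000) = e^(−2.057) ≈ 0.1278.

0.1278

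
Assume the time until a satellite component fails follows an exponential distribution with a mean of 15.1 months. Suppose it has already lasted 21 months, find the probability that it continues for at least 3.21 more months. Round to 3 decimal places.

The rate is λ = 1/15.1 = 0.0662252 per month.
By the memoryless property, P(X > 21+3.21 | X > 21) = P(X > 3.21).
P(X > 3.21) = e^(−0.21258) ≈ 0.808.

0.808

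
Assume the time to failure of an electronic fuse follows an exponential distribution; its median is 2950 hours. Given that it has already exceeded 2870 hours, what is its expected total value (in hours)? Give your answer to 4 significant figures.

7126

For an exponential, median = ln(2)/λ, so λ = ln 2 / 2950 = 0.000234965 per hour.
By memorylessness, E[X | X > 2870] = 2870 + 1/λ = 2870 + 4255.95 = 7125.95 hours.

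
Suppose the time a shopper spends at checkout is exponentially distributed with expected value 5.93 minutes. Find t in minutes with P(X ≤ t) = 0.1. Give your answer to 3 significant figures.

0.625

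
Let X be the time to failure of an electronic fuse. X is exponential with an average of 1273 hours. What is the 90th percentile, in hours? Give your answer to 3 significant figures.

2930

The rate is λ = 1/1273 = 0.000785546 per hour.
Set 1 − e^(−λt) = 0.9, so t = −ln(0.1)/λ = 2.3026/0.000785546 ≈ 2931.19 hours.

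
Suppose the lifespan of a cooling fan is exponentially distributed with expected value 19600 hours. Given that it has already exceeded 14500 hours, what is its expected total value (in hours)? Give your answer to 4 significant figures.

The rate is λ = 1/19600 = 0.0000510204 per hour.
By memorylessness, E[X | X > 14500] = 14500 + 1/λ = 14500 + 19600 = 34100 hours.

34100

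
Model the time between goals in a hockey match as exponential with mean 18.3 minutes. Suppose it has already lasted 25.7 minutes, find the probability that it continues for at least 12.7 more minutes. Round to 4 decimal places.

0.4996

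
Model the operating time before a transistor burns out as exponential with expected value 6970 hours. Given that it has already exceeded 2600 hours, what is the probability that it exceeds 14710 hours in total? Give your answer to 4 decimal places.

The rate is λ = 1/6970 = 0.000143472 per hour.
P(X > s+t | X > s) = e^(−λ(s+t))/e^(−λs) = e^(−λt), independent of s = 2600.
P(X > 12110) = e^(−1.7374) ≈ 0.1760.

0.1760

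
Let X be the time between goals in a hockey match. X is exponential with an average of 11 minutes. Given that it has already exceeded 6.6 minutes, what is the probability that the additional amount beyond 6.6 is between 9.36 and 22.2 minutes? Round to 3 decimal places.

0.294

The rate is λ = 1/11 = 0.0909091 per minute.
Memoryless: the residual past 6.6 is again Exp(λ).
P(9.36 < residual < 22.2) = e^(−λ·9.36) − e^(−λ·22.2) = 0.42703 − 0.13290 ≈ 0.294.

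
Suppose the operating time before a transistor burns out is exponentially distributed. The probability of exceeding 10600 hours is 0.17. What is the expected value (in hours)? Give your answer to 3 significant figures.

5980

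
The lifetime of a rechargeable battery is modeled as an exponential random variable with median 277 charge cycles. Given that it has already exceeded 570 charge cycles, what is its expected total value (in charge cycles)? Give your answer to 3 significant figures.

For an exponential, median = ln(2)/λ, so λ = ln 2 / 277 = 0.00250234 per charge cycle.
By memorylessness, E[X | X > 570] = 570 + 1/λ = 570 + 399.627 = 969.627 charge cycles.

970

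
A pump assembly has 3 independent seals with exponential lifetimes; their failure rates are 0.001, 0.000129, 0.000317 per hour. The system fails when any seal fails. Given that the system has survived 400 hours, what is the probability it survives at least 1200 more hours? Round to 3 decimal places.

0.176

Time to first failure ~ Exp(Σλ) with Σλ = 0.001446.
By memorylessness, P(T > 400+1200 | T > 400) = P(T > 1200) = e^(−0.001446·1200) ≈ 0.176.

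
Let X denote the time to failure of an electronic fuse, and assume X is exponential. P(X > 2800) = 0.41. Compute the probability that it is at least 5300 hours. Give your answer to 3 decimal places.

0.185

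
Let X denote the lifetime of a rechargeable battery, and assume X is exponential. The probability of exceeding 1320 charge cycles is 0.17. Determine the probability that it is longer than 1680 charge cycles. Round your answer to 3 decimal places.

e^(−λ·1320) = 0.17 ⇒ λ = −ln(0.17)/1320 = 0.00134239.
P(X > 1680) = e^(−0.00134239·1680) = e^(−2.2552) ≈ 0.105.

0.105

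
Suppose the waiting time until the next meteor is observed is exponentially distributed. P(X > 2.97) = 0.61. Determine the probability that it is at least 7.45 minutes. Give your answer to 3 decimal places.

e^(−λ·2.97) = 0.61 ⇒ λ = −ln(0.61)/2.97 = 0.16643.
P(X > 7.45) = e^(−0.16643·7.45) = e^(−1.2399) ≈ 0.289.

0.289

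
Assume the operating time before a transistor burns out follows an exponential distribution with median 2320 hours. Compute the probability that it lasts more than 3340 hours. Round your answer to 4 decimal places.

For an exponential, median = ln(2)/λ, so λ = ln 2 / 2320 = 0.00029877 per hour.
P(X > 3340) = e^(−λ·3340) = e^(−0.99789) ≈ 0.3687.

0.3687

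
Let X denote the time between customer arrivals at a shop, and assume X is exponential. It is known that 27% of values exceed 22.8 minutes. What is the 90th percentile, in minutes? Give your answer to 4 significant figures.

40.10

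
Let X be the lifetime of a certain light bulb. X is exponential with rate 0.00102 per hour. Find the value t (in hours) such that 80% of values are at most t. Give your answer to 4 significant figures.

1578

Set 1 − e^(−λt) = 0.8, so t = −ln(0.2)/λ = 1.6094/0.00102 ≈ 1577.88 hours.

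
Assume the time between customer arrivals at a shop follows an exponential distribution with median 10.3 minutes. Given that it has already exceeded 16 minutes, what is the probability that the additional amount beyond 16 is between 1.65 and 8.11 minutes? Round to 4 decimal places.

For an exponential, median = ln(2)/λ, so λ = ln 2 / 10.3 = 0.0672958 per minute.
Memoryless: the residual past 16 is again Exp(λ).
P(1.65 < residual < 8.11) = e^(−λ·1.65) − e^(−λ·8.11) = 0.89490 − 0.57940 ≈ 0.3155.

0.3155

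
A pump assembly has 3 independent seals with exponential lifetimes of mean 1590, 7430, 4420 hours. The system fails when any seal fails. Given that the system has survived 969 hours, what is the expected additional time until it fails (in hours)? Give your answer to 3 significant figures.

1010

First-failure rate Σλ = 1/1590 + 1/7430 + 1/4420 = 0.000989765.
By memorylessness the expected residual is 1/Σλ = 1010.34 hours, regardless of the 969 already elapsed.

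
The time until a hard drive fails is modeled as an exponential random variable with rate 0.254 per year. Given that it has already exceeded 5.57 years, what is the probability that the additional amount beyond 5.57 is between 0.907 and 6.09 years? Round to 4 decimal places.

0.5813

Memoryless: the residual past 5.57 is again Exp(λ).
P(0.907 < residual < 6.09) = e^(−λ·0.907) − e^(−λ·6.09) = 0.79423 − 0.21292 ≈ 0.5813.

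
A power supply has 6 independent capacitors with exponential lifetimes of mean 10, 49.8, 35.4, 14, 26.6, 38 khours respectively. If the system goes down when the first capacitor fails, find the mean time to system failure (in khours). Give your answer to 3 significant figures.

3.53

The first failure time is exponential with rate Σλ_i = 1/10 + 1/49.8 + 1/35.4 + 1/14 + 1/26.6 + 1/38 = 0.283667 per khour.
E[min] = 1/Σλ = 1/0.283667 = 3.52526 khours.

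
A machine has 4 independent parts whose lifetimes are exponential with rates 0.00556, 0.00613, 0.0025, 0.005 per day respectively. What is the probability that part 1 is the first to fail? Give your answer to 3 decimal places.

The time to first failure is exponential with rate Σλ = 0.00556 + 0.00613 + 0.0025 + 0.005 = 0.01919.
P(part 1 first) = λ_1/Σλ = 0.00556/0.01919 ≈ 0.290.

0.290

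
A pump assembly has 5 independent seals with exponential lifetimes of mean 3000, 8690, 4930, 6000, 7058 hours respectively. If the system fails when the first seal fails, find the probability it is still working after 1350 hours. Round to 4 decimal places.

The first failure time is exponential with rate Σλ_i = 1/3000 + 1/8690 + 1/4930 + 1/6000 + 1/7058 = 0.000959598 per hour.
P(min > 1350) = e^(−0.000959598·1350) = e^(−1.2955) ≈ 0.2738.

0.2738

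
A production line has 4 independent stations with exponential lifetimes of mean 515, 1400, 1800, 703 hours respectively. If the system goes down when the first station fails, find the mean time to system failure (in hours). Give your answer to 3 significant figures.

216

The first failure time is exponential with rate Σλ_i = 1/515 + 1/1400 + 1/1800 + 1/703 = 0.00463406 per hour.
E[min] = 1/Σλ = 1/0.00463406 = 215.793 hours.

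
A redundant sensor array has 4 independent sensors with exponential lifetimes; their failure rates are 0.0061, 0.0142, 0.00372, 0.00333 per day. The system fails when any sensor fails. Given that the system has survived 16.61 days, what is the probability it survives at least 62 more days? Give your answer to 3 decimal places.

0.183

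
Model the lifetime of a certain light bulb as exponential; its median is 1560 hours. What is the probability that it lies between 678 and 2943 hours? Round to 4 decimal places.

0.4694

For an exponential, median = ln(2)/λ, so λ = ln 2 / 1560 = 0.000444325 per hour.
P(678 < X < 2943) = e^(−λ·678) − e^(−λ·2943) = 0.73989 − 0.27046 ≈ 0.4694.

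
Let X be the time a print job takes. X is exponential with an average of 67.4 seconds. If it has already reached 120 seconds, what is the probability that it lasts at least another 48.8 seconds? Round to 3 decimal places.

0.485

The rate is λ = 1/67.4 = 0.0148368 per second.
The exponential is memoryless, so the remaining time is again Exp(λ): the condition X > 120 is irrelevant.
P(X > 48.8) = e^(−0.72404) ≈ 0.485.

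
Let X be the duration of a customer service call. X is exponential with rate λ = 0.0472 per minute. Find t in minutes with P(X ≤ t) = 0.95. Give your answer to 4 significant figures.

Set 1 − e^(−λt) = 0.95, so t = −ln(0.05)/λ = 2.9957/0.0472 ≈ 63.4689 minutes.

63.47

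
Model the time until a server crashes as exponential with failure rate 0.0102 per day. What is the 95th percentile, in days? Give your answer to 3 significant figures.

294

Set 1 − e^(−λt) = 0.95, so t = −ln(0.05)/λ = 2.9957/0.0102 ≈ 293.699 days.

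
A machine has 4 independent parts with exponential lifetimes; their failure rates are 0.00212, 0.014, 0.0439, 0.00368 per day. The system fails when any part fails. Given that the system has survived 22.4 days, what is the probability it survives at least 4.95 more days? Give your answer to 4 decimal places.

Time to first failure ~ Exp(Σλ) with Σλ = 0.0637.
By memorylessness, P(T > 22.4+4.95 | T > 22.4) = P(T > 4.95) = e^(−0.0637·4.95) ≈ 0.7296.

0.7296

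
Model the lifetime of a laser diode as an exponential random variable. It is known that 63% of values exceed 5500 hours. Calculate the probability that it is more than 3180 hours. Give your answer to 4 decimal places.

0.7656

e^(−λ·5500) = 0.63 ⇒ λ = −ln(0.63)/5500 = 0.0000840064.
P(X > 3180) = e^(−0.0000840064·3180) = e^(−0.26714) ≈ 0.7656.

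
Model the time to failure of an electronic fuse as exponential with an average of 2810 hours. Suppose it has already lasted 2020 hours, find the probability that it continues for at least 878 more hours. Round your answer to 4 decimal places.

0.7316

The rate is λ = 1/2810 = 0.000355872 per hour.
P(X > s+t | X > s) = e^(−λ(s+t))/e^(−λs) = e^(−λt), independent of s = 2020.
P(X > 878) = e^(−0.31246) ≈ 0.7316.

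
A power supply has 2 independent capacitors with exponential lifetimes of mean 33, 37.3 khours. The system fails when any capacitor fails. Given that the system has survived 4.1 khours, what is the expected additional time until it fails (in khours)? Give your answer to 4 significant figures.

17.51

First-failure rate Σλ = 1/33 + 1/37.3 = 0.0571127.
By memorylessness the expected residual is 1/Σλ = 17.5092 khours, regardless of the 4.1 already elapsed.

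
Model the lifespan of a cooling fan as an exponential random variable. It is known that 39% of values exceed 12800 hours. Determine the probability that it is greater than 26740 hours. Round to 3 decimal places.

e^(−λ·12800) = 0.39 ⇒ λ = −ln(0.39)/12800 = 0.0000735632.
P(X > 26740) = e^(−0.0000735632·26740) = e^(−1.9671) ≈ 0.140.

0.140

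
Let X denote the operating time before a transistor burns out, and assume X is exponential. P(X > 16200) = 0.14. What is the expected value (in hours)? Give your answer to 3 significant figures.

8240

e^(−λ·16200) = 0.14 ⇒ λ = −ln(0.14)/16200 = 0.000121365.
Mean = 1/λ = 8239.61 hours.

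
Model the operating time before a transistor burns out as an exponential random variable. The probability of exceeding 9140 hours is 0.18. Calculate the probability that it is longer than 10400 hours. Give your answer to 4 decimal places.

0.1421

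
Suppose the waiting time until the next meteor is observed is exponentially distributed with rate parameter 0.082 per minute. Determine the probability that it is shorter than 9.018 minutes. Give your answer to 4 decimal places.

P(X ≤ 9.018) = 1 − e^(−λ·9.018) = 1 − e^(−0.73948) ≈ 0.5226.

0.5226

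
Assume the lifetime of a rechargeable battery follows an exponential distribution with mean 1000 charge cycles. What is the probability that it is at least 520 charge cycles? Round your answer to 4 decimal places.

The rate is λ = 1/1000 = 0.001 per charge cycle.
P(X > 520) = e^(−λ·520) = e^(−0.52) ≈ 0.5945.

0.5945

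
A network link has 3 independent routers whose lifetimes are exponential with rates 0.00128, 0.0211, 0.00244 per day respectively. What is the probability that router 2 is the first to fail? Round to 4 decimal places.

0.8501

The time to first failure is exponential with rate Σλ = 0.00128 + 0.0211 + 0.00244 = 0.02482.
P(router 2 first) = λ_2/Σλ = 0.0211/0.02482 ≈ 0.8501.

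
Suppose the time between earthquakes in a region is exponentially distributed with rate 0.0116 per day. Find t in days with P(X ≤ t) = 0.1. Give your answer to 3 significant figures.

9.08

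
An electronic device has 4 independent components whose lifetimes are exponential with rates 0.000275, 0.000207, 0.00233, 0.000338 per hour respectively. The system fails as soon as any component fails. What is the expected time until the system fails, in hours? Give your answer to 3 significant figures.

317

The time to first failure is exponential with rate Σλ = 0.000275 + 0.000207 + 0.00233 + 0.000338 = 0.00315.
E[min] = 1/Σλ = 1/0.00315 = 317.46 hours.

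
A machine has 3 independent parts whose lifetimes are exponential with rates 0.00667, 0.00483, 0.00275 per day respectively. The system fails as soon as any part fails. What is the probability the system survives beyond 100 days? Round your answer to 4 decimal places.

0.2405

The time to first failure is exponential with rate Σλ = 0.00667 + 0.00483 + 0.00275 = 0.01425.
P(min > 100) = e^(−0.01425·100) = e^(−1.425) ≈ 0.2405.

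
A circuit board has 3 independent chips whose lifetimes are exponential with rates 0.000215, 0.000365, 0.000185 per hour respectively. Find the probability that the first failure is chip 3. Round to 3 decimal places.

0.242

The time to first failure is exponential with rate Σλ = 0.000215 + 0.000365 + 0.000185 = 0.000765.
P(chip 3 first) = λ_3/Σλ = 0.000185/0.000765 ≈ 0.242.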